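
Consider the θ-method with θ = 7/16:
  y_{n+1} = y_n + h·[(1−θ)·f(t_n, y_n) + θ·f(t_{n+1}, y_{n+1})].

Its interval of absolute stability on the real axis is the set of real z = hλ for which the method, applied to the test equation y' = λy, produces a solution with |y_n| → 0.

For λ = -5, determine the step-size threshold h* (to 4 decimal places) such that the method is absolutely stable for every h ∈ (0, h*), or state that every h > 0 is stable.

(-16.0000,0); λ=-5 ⇒ h* = (16)/5 = 3.2000.

Test eqn y'=λy, z=hλ:
  y_{n+1} = y_n + z·[9/16·y_n + 7/16·y_{n+1}] ⇒ (1 − 7/16z)y_{n+1} = (1 + 9/16z)y_n
  ⇒ R(z) = (1 + 9/16z)/(1 − 7/16z).

Need |R(x)|<1, x<0.
x=-1.37: |R|=0.1434
R=−1: 1+9/16x = −1+7/16x ⇒ -1/8x=2 ⇒ x=2/(-1/8)=-16.0000
Confirm numerically:
  x=-11.411: |R|=0.90427 <1
  x=-9.427: |R|=0.83966 <1
  x=-8.532: |R|=0.80276 <1
  x=-7.343: |R|=0.74312 <1
  x=-16.575: |R|=1.00871 >1
  x=-16.553: |R|=1.00839 >1
  x=-16.074: |R|=1.00115 >1
Interval (-16.0000, 0).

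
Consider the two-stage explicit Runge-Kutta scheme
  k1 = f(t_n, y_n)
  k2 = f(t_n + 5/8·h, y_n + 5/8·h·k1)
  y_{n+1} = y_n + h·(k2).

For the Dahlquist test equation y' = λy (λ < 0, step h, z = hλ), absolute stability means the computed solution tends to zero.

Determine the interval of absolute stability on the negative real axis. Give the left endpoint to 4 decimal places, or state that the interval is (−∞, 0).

On y'=λy, z=hλ:
  k1=λy_n ⇒ h·k1=z·y_n;  k2=λ(1+5/8z)y_n ⇒ h·k2=z(1+5/8z)y_n
  y_{n+1}/y_n = 1 + z(1+5/8z) = 1 + z + 5/8z²
  R(z) = 1 + z + 5/8z².

Find x<0 with |R(x)|<1.
x=-0.82: |R|=0.6002
R=1: x+5/8x²=0 ⇒ x=−8/5=-1.6000; min R=1−1/(4·5/8)=0.6000>−1
Confirm numerically:
  x=-1.448: |R|=0.86244 <1
  x=-1.052: |R|=0.63969 <1
  x=-1.045: |R|=0.63752 <1
  x=-2.187: |R|=1.80236 >1
  x=-1.965: |R|=1.44827 >1
  x=-1.845: |R|=1.28252 >1
Interval (-1.6000, 0).

(-1.6000, 0).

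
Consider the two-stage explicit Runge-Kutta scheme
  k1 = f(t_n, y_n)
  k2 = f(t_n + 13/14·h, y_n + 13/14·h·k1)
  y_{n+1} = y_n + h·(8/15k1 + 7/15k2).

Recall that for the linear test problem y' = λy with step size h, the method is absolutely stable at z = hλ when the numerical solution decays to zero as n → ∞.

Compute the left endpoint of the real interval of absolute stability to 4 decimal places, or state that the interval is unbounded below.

Set f=λy, z=hλ:
  k1=λy_n ⇒ h·k1=z·y_n;  k2=λ(1+13/14z)y_n ⇒ h·k2=z(1+13/14z)y_n
  y_{n+1}/y_n = 1 + 8/15z + 7/15z(1+13/14z) = 1 + z + 13/30z²
  so R(z) = 1 + z + 13/30z².

Need |R(x)|<1, x<0.
x=-0.84: |R|=0.4658
R=1: x+13/30x²=0 ⇒ x=−30/13=-2.3077; min R=1−1/(4·13/30)=0.4231>−1
Confirm numerically:
  x=-2.009: |R|=0.73997 <1
  x=-1.457: |R|=0.46290 <1
  x=-1.263: |R|=0.42824 <1
  x=-2.789: |R|=1.58169 >1
  x=-2.589: |R|=1.31560 >1
  x=-2.435: |R|=1.13433 >1
Stable set (-2.3077, 0).

z* = -2.3077.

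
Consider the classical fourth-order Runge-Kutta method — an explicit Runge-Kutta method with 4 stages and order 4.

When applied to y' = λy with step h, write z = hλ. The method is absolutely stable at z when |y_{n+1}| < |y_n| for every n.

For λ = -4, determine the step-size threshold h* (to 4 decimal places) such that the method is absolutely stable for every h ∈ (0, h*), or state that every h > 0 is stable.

(-2.7853,0); λ=-4 ⇒ h* = 0.6963.

With y'=λy (z=hλ):
  order 4, 4-stage ⇒ R(z)=1+z+z^2/2+z^3/6+z^4/24
  (e.g. R(-1.51)=0.27284, |R|=0.27284)

Need |R(x)|<1, x<0.
x=-1.51: |R|=0.2728
|R(-2.86)|=1.1186 |R(-1.65)|=0.2714 |R(-0.61)|=0.5440
Bisect:
  x_lo=-3.4903 |R|=2.6977  x_hi=-0.0985 |R|=0.9062
  mid=-1.79438 |R|=0.28456 →hi
  mid=-2.64232 |R|=0.80499 →hi
  mid=-3.06629 |R|=1.51317 →lo
  mid=-2.85430 |R|=1.10913 →lo
  mid=-2.74831 |R|=0.94566 →hi
  mid=-2.80131 |R|=1.02441 →lo
  mid=-2.77481 |R|=0.98431 →hi
  mid=-2.78806 |R|=1.00418 →lo
  mid=-2.78143 |R|=0.99420 →hi
  ...
  [-2.78537,-2.78516] ⇒ x*=-2.7853
So |R|<1 on (-2.7853, 0).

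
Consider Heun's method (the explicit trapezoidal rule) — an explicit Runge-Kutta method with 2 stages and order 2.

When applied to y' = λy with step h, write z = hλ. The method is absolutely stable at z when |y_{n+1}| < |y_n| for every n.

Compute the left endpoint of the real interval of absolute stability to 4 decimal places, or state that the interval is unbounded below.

On y'=λy, z=hλ:
  order 2, 2-stage ⇒ R(z)=1+z+z^2/2
  (e.g. R(-1.72)=0.75920, |R|=0.75920)

Boundary: |R(x)|=1, x<0.
x=-1.72: |R|=0.7592
|R(-2.03)|=1.0304 |R(-1.78)|=0.8042 |R(-0.6)|=0.5800
Bisect:
  x_lo=-2.4444 |R|=1.5432  x_hi=-0.1731 |R|=0.8419
  mid=-1.30874 |R|=0.54766 →hi
  mid=-1.87657 |R|=0.88419 →hi
  mid=-2.16049 |R|=1.17337 →lo
  mid=-2.01853 |R|=1.01870 →lo
  mid=-1.94755 |R|=0.94893 →hi
  mid=-1.98304 |R|=0.98319 →hi
  mid=-2.00079 |R|=1.00079 →lo
  ...
  [-2.00009,-1.99996] ⇒ x*=-2.0000
Stable set (-2.0000, 0).

z* = -2.0000.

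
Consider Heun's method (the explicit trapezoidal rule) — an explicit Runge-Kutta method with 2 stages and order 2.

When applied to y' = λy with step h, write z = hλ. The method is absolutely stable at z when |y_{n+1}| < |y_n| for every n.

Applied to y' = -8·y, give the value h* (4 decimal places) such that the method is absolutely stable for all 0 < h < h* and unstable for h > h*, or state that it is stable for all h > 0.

(-2.0000,0); λ=-8 ⇒ h* = 0.2500.

With y'=λy (z=hλ):
  order 2, 2-stage ⇒ R(z)=1+z+z^2/2
  (e.g. R(-0.62)=0.57220, |R|=0.57220)

Solve |R(x)|<1 on ℝ⁻.
x=-0.62: |R|=0.5722
|R(-1.96)|=0.9608 |R(-1.63)|=0.6985 |R(-0.7)|=0.5450
Bisect:
  x_lo=-2.5572 |R|=1.7124  x_hi=-0.1521 |R|=0.8595
  mid=-1.35462 |R|=0.56288 →hi
  mid=-1.95589 |R|=0.95686 →hi
  mid=-2.25652 |R|=1.28942 →lo
  mid=-2.10620 |R|=1.11184 →lo
  mid=-2.03105 |R|=1.03153 →lo
  mid=-1.99347 |R|=0.99349 →hi
  mid=-2.01226 |R|=1.01233 →lo
  mid=-2.00286 |R|=1.00286 →lo
  mid=-1.99816 |R|=0.99817 →hi
  ...
  [-2.00007,-1.99993] ⇒ x*=-2.0000
So |R|<1 on (-2.0000, 0).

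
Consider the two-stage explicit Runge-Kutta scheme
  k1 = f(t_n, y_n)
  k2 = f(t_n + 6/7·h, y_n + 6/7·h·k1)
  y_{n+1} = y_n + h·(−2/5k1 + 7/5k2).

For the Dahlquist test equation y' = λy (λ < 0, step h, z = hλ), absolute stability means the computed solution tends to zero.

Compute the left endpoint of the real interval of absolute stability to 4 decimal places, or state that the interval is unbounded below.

Test eqn y'=λy, z=hλ:
  k1=λy_n ⇒ h·k1=z·y_n;  k2=λ(1+6/7z)y_n ⇒ h·k2=z(1+6/7z)y_n
  y_{n+1}/y_n = 1 − 2/5z + 7/5z(1+6/7z) = 1 + z + 6/5z²
  ⇒ R(z) = 1 + z + 6/5z².

Find x<0 with |R(x)|<1.
x=-0.63: |R|=0.8463
R=1: x+6/5x²=0 ⇒ x=−5/6=-0.8333; min R=1−1/(4·6/5)=0.7917>−1
Confirm numerically:
  x=-0.748: |R|=0.92340 <1
  x=-0.741: |R|=0.91790 <1
  x=-0.383: |R|=0.79303 <1
  x=-0.335: |R|=0.79967 <1
  x=-1.428: |R|=2.01902 >1
  x=-1.011: |R|=1.21555 >1
So |R|<1 on (-0.8333, 0).

left endpoint -0.8333.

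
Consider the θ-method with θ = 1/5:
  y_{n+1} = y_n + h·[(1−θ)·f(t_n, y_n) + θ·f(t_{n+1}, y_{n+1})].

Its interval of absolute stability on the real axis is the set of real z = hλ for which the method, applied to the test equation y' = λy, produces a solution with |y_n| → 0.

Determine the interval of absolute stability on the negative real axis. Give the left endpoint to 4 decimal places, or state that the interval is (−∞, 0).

(-3.3333, 0).

Set f=λy, z=hλ:
  y_{n+1} = y_n + z·[4/5·y_n + 1/5·y_{n+1}] ⇒ (1 − 1/5z)y_{n+1} = (1 + 4/5z)y_n
  R(z) = (1 + 4/5z)/(1 − 1/5z).

Find x<0 with |R(x)|<1.
x=-1.8: |R|=0.3235
R=−1: 1+4/5x = −1+1/5x ⇒ -3/5x=2 ⇒ x=2/(-3/5)=-3.3333
Confirm numerically:
  x=-2.640: |R|=0.72775 <1
  x=-2.579: |R|=0.70141 <1
  x=-1.832: |R|=0.34075 <1
  x=-1.772: |R|=0.30833 <1
  x=-3.916: |R|=1.19605 >1
  x=-3.593: |R|=1.09066 >1
  x=-3.383: |R|=1.01777 >1
Interval (-3.3333, 0).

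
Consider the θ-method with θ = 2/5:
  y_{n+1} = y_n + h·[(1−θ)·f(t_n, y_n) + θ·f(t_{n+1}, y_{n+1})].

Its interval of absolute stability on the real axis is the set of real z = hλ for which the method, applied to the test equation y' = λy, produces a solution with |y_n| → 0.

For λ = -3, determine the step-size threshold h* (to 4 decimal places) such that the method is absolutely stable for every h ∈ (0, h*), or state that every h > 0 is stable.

(-10.0000,0); λ=-3 ⇒ h* = (10)/3 = 3.3333.

On y'=λy, z=hλ:
  y_{n+1} = y_n + z·[3/5·y_n + 2/5·y_{n+1}] ⇒ (1 − 2/5z)y_{n+1} = (1 + 3/5z)y_n
  ⇒ R(z) = (1 + 3/5z)/(1 − 2/5z).

Need |R(x)|<1, x<0.
x=-1.6: |R|=0.0244
R=−1: 1+3/5x = −1+2/5x ⇒ -1/5x=2 ⇒ x=2/(-1/5)=-10.0000
Confirm numerically:
  x=-8.395: |R|=0.92634 <1
  x=-7.249: |R|=0.85891 <1
  x=-5.822: |R|=0.74898 <1
  x=-5.745: |R|=0.74196 <1
  x=-10.391: |R|=1.01517 >1
  x=-10.288: |R|=1.01126 >1
So |R|<1 on (-10.0000, 0).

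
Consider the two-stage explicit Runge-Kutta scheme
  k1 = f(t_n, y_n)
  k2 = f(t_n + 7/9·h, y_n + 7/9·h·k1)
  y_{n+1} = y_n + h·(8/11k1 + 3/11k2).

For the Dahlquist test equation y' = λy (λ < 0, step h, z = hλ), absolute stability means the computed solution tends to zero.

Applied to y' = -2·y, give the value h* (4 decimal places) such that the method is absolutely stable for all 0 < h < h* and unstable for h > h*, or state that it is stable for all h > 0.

Set f=λy, z=hλ:
  k1=λy_n ⇒ h·k1=z·y_n;  k2=λ(1+7/9z)y_n ⇒ h·k2=z(1+7/9z)y_n
  y_{n+1}/y_n = 1 + 8/11z + 3/11z(1+7/9z) = 1 + z + 7/33z²
  ⇒ R(z) = 1 + z + 7/33z².

Boundary: |R(x)|=1, x<0.
x=-1.05: |R|=0.1839
R=1: x+7/33x²=0 ⇒ x=−33/7=-4.7143; min R=1−1/(4·7/33)=-0.1786>−1
Confirm numerically:
  x=-4.513: |R|=0.80731 <1
  x=-4.128: |R|=0.48663 <1
  x=-4.077: |R|=0.44886 <1
  x=-2.210: |R|=0.17398 <1
  x=-5.247: |R|=1.59291 >1
  x=-5.109: |R|=1.42776 >1
  x=-4.954: |R|=1.25190 >1
So |R|<1 on (-4.7143, 0).

(-4.7143,0); λ=-2 ⇒ h* = (33/7)/2 = 2.3571.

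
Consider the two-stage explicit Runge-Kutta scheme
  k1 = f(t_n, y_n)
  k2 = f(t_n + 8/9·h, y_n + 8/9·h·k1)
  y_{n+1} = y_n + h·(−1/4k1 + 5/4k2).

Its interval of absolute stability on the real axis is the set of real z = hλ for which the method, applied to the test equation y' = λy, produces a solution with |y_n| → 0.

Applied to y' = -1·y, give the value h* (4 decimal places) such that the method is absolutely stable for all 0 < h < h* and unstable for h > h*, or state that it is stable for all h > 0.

(-0.9000,0); λ=-1 ⇒ h* = (9/10)/1 = 0.9000.

On y'=λy, z=hλ:
  k1=λy_n ⇒ h·k1=z·y_n;  k2=λ(1+8/9z)y_n ⇒ h·k2=z(1+8/9z)y_n
  y_{n+1}/y_n = 1 − 1/4z + 5/4z(1+8/9z) = 1 + z + 10/9z²
  ⇒ R(z) = 1 + z + 10/9z².

Solve |R(x)|<1 on ℝ⁻.
x=-0.82: |R|=0.9271
R=1: x+10/9x²=0 ⇒ x=−9/10=-0.9000; min R=1−1/(4·10/9)=0.7750>−1
Confirm numerically:
  x=-0.824: |R|=0.93042 <1
  x=-0.718: |R|=0.85480 <1
  x=-0.703: |R|=0.84612 <1
  x=-0.369: |R|=0.78229 <1
  x=-1.328: |R|=1.63154 >1
  x=-1.260: |R|=1.50400 >1
  x=-1.081: |R|=1.21740 >1
So |R|<1 on (-0.9000, 0).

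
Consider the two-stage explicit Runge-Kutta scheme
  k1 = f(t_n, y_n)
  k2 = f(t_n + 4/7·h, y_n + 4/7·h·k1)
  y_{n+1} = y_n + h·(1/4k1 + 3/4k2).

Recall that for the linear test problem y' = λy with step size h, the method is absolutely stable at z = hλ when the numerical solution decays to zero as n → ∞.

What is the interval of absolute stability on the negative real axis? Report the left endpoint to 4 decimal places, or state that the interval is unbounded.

On y'=λy, z=hλ:
  k1=λy_n ⇒ h·k1=z·y_n;  k2=λ(1+4/7z)y_n ⇒ h·k2=z(1+4/7z)y_n
  y_{n+1}/y_n = 1 + 1/4z + 3/4z(1+4/7z) = 1 + z + 3/7z²
  R(z) = 1 + z + 3/7z².

Need |R(x)|<1, x<0.
x=-1.21: |R|=0.4175
R=1: x+3/7x²=0 ⇒ x=−7/3=-2.3333; min R=1−1/(4·3/7)=0.4167>−1
Confirm numerically:
  x=-2.147: |R|=0.82855 <1
  x=-2.143: |R|=0.82519 <1
  x=-1.856: |R|=0.62032 <1
  x=-1.607: |R|=0.49976 <1
  x=-2.681: |R|=1.39947 >1
  x=-2.645: |R|=1.35330 >1
Interval (-2.3333, 0).

z∈(-2.3333,0).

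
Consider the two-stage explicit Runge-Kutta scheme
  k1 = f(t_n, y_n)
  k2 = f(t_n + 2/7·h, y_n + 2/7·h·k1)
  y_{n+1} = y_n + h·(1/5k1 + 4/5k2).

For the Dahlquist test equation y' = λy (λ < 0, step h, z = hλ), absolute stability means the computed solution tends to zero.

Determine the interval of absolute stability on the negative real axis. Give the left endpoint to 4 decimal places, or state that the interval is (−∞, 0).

(-4.3750, 0).

Test eqn y'=λy, z=hλ:
  k1=λy_n ⇒ h·k1=z·y_n;  k2=λ(1+2/7z)y_n ⇒ h·k2=z(1+2/7z)y_n
  y_{n+1}/y_n = 1 + 1/5z + 4/5z(1+2/7z) = 1 + z + 8/35z²
  R(z) = 1 + z + 8/35z².

Solve |R(x)|<1 on ℝ⁻.
x=-1.03: |R|=0.2125
R=1: x+8/35x²=0 ⇒ x=−35/8=-4.3750; min R=1−1/(4·8/35)=-0.0938>−1
Confirm numerically:
  x=-3.362: |R|=0.22155 <1
  x=-2.755: |R|=0.02014 <1
  x=-2.057: |R|=0.08986 <1
  x=-4.798: |R|=1.46390 >1
  x=-4.774: |R|=1.43539 >1
Interval (-4.3750, 0).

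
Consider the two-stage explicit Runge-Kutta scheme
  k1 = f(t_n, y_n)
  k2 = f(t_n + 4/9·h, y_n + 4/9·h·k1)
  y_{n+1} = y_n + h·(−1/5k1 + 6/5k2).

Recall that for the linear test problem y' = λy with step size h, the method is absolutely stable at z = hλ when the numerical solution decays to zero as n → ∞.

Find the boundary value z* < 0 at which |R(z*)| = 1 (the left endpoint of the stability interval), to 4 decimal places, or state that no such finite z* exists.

Set f=λy, z=hλ:
  k1=λy_n ⇒ h·k1=z·y_n;  k2=λ(1+4/9z)y_n ⇒ h·k2=z(1+4/9z)y_n
  y_{n+1}/y_n = 1 − 1/5z + 6/5z(1+4/9z) = 1 + z + 8/15z²
  so R(z) = 1 + z + 8/15z².

Need |R(x)|<1, x<0.
x=-0.44: |R|=0.6633
R=1: x+8/15x²=0 ⇒ x=−15/8=-1.8750; min R=1−1/(4·8/15)=0.5312>−1
Confirm numerically:
  x=-1.798: |R|=0.92616 <1
  x=-1.455: |R|=0.67408 <1
  x=-1.351: |R|=0.62244 <1
  x=-1.232: |R|=0.57751 <1
  x=-2.440: |R|=1.73525 >1
  x=-2.132: |R|=1.29223 >1
Stable set (-1.8750, 0).

z* = -1.8750.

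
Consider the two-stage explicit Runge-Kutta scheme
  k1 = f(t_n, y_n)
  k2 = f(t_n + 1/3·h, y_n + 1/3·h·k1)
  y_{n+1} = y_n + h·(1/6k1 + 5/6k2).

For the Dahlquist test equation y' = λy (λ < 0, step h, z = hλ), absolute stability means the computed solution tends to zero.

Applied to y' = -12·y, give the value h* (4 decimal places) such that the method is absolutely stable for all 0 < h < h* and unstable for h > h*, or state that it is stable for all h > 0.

With y'=λy (z=hλ):
  k1=λy_n ⇒ h·k1=z·y_n;  k2=λ(1+1/3z)y_n ⇒ h·k2=z(1+1/3z)y_n
  y_{n+1}/y_n = 1 + 1/6z + 5/6z(1+1/3z) = 1 + z + 5/18z²
  R(z) = 1 + z + 5/18z².

Boundary: |R(x)|=1, x<0.
x=-0.59: |R|=0.5067
R=1: x+5/18x²=0 ⇒ x=−18/5=-3.6000; min R=1−1/(4·5/18)=0.1000>−1
Confirm numerically:
  x=-3.100: |R|=0.56944 <1
  x=-2.761: |R|=0.35653 <1
  x=-2.723: |R|=0.33665 <1
  x=-2.668: |R|=0.30928 <1
  x=-3.968: |R|=1.40562 >1
  x=-3.888: |R|=1.31104 >1
So |R|<1 on (-3.6000, 0).

(-3.6000,0); λ=-12 ⇒ h* = (18/5)/12 = 0.3000.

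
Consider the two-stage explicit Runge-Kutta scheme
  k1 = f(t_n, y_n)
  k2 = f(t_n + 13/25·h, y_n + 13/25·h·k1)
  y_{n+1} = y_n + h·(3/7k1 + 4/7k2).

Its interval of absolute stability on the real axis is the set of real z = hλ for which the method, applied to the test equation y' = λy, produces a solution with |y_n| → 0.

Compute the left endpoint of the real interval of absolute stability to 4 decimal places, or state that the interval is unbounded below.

left endpoint -3.3654.

With y'=λy (z=hλ):
  k1=λy_n ⇒ h·k1=z·y_n;  k2=λ(1+13/25z)y_n ⇒ h·k2=z(1+13/25z)y_n
  y_{n+1}/y_n = 1 + 3/7z + 4/7z(1+13/25z) = 1 + z + 52/175z²
  so R(z) = 1 + z + 52/175z².

Need |R(x)|<1, x<0.
x=-1.37: |R|=0.1877
R=1: x+52/175x²=0 ⇒ x=−175/52=-3.3654; min R=1−1/(4·52/175)=0.1587>−1
Confirm numerically:
  x=-3.051: |R|=0.71498 <1
  x=-2.265: |R|=0.25941 <1
  x=-1.934: |R|=0.17742 <1
  x=-1.670: |R|=0.15870 <1
  x=-3.832: |R|=1.53131 >1
  x=-3.817: |R|=1.51222 >1
  x=-3.650: |R|=1.30869 >1
So |R|<1 on (-3.3654, 0).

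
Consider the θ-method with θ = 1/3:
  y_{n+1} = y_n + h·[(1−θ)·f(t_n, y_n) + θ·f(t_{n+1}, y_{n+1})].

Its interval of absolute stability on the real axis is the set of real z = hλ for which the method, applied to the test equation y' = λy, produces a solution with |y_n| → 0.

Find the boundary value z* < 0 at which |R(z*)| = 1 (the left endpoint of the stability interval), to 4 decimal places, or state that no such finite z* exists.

z* = -6.0000.

On y'=λy, z=hλ:
  y_{n+1} = y_n + z·[2/3·y_n + 1/3·y_{n+1}] ⇒ (1 − 1/3z)y_{n+1} = (1 + 2/3z)y_n
  Hence R(z) = (1 + 2/3z)/(1 − 1/3z).

Boundary: |R(x)|=1, x<0.
x=-1.66: |R|=0.0687
R=−1: 1+2/3x = −1+1/3x ⇒ -1/3x=2 ⇒ x=2/(-1/3)=-6.0000
Confirm numerically:
  x=-4.784: |R|=0.84378 <1
  x=-4.378: |R|=0.78016 <1
  x=-3.801: |R|=0.67667 <1
  x=-3.479: |R|=0.61090 <1
  x=-6.577: |R|=1.06025 >1
  x=-6.253: |R|=1.02734 >1
  x=-6.043: |R|=1.00476 >1
Stable set (-6.0000, 0).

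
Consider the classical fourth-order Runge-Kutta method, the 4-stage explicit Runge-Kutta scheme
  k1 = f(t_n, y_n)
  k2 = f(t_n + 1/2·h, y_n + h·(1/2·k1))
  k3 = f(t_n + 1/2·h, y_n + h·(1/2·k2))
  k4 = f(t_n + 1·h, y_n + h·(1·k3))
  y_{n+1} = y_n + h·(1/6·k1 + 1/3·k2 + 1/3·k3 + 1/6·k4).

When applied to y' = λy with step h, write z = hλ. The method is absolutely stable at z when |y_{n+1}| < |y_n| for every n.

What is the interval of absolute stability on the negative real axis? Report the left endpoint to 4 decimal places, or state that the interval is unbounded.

z∈(-2.7853,0).

Test eqn y'=λy, z=hλ:
  order 4, 4-stage ⇒ R(z)=1+z+z^2/2+z^3/6+z^4/24
  (e.g. R(-1.46)=0.27643, |R|=0.27643)

Need |R(x)|<1, x<0.
x=-1.46: |R|=0.2764
|R(-2.97)|=1.3161 |R(-2.47)|=0.6198 |R(-1.98)|=0.3269
Bisect:
  x_lo=-3.2285 |R|=1.9014  x_hi=-0.2168 |R|=0.8051
  mid=-1.72267 |R|=0.27604 →hi
  mid=-2.47559 |R|=0.62502 →hi
  mid=-2.85205 |R|=1.10541 →lo
  mid=-2.66382 |R|=0.83178 →hi
  mid=-2.75794 |R|=0.95954 →hi
  mid=-2.80500 |R|=1.03011 →lo
  mid=-2.78147 |R|=0.99425 →hi
  ...
  [-2.78533,-2.78514] ⇒ x*=-2.7853
Interval (-2.7853, 0).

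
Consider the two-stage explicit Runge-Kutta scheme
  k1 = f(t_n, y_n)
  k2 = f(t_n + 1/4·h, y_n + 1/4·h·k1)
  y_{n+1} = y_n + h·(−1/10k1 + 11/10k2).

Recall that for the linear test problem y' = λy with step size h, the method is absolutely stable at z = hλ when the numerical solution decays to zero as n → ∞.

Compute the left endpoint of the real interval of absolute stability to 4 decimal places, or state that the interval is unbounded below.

Test eqn y'=λy, z=hλ:
  k1=λy_n ⇒ h·k1=z·y_n;  k2=λ(1+1/4z)y_n ⇒ h·k2=z(1+1/4z)y_n
  y_{n+1}/y_n = 1 − 1/10z + 11/10z(1+1/4z) = 1 + z + 11/40z²
  R(z) = 1 + z + 11/40z².

Boundary: |R(x)|=1, x<0.
x=-1.53: |R|=0.1137
R=1: x+11/40x²=0 ⇒ x=−40/11=-3.6364; min R=1−1/(4·11/40)=0.0909>−1
Confirm numerically:
  x=-2.665: |R|=0.28811 <1
  x=-1.970: |R|=0.09725 <1
  x=-1.798: |R|=0.09102 <1
  x=-4.022: |R|=1.42653 >1
  x=-3.988: |R|=1.38564 >1
  x=-3.684: |R|=1.04826 >1
Interval (-3.6364, 0).

z* = -3.6364.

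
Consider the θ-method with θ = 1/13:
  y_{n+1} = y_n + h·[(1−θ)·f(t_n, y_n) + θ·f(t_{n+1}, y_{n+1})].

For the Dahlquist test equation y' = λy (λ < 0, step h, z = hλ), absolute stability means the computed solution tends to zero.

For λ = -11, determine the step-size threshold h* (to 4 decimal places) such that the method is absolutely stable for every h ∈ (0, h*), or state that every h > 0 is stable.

Test eqn y'=λy, z=hλ:
  y_{n+1} = y_n + z·[12/13·y_n + 1/13·y_{n+1}] ⇒ (1 − 1/13z)y_{n+1} = (1 + 12/13z)y_n
  Hence R(z) = (1 + 12/13z)/(1 − 1/13z).

Find x<0 with |R(x)|<1.
x=-1.2: |R|=0.0986
R=−1: 1+12/13x = −1+1/13x ⇒ -11/13x=2 ⇒ x=2/(-11/13)=-2.3636
Confirm numerically:
  x=-2.075: |R|=0.78939 <1
  x=-1.236: |R|=0.12869 <1
  x=-1.041: |R|=0.03618 <1
  x=-2.625: |R|=1.18400 >1
  x=-2.574: |R|=1.14858 >1
  x=-2.405: |R|=1.02954 >1
So |R|<1 on (-2.3636, 0).

(-2.3636,0); λ=-11 ⇒ h* = (26/11)/11 = 0.2149.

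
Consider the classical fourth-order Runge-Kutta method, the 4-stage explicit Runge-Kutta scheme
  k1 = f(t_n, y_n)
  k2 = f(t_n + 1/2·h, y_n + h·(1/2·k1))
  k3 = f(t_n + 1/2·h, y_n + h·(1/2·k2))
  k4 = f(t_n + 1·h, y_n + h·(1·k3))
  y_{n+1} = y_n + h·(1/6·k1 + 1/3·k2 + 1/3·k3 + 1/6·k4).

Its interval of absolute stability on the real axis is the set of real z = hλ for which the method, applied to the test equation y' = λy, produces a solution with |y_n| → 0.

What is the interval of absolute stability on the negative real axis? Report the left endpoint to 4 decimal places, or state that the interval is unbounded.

On y'=λy, z=hλ:
  order 4, 4-stage ⇒ R(z)=1+z+z^2/2+z^3/6+z^4/24
  (e.g. R(-0.6)=0.54940, |R|=0.54940)

Boundary: |R(x)|=1, x<0.
x=-0.6: |R|=0.5494
|R(-2.95)|=1.2781 |R(-2.66)|=0.8270 |R(-1.32)|=0.2944
Bisect:
  x_lo=-3.6718 |R|=3.3922  x_hi=-0.0857 |R|=0.9178
  mid=-1.87876 |R|=0.29998 →hi
  mid=-2.77527 |R|=0.98499 →hi
  mid=-3.22352 |R|=1.88832 →lo
  mid=-2.99939 |R|=1.37379 →lo
  mid=-2.88733 |R|=1.16506 →lo
  mid=-2.83130 |R|=1.07160 →lo
  mid=-2.80328 |R|=1.02746 →lo
  mid=-2.78927 |R|=1.00602 →lo
  mid=-2.78227 |R|=0.99545 →hi
  ...
  [-2.78533,-2.78511] ⇒ x*=-2.7853
So |R|<1 on (-2.7853, 0).

z∈(-2.7853,0).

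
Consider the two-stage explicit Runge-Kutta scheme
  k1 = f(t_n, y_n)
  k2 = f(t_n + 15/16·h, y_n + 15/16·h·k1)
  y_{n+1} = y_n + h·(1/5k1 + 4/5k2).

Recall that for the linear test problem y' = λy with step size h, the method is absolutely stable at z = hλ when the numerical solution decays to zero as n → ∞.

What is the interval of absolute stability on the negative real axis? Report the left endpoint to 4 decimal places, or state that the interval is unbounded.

With y'=λy (z=hλ):
  k1=λy_n ⇒ h·k1=z·y_n;  k2=λ(1+15/16z)y_n ⇒ h·k2=z(1+15/16z)y_n
  y_{n+1}/y_n = 1 + 1/5z + 4/5z(1+15/16z) = 1 + z + 3/4z²
  R(z) = 1 + z + 3/4z².

Boundary: |R(x)|=1, x<0.
x=-1.76: |R|=1.5632
R=1: x+3/4x²=0 ⇒ x=−4/3=-1.3333; min R=1−1/(4·3/4)=0.6667>−1
Confirm numerically:
  x=-1.263: |R|=0.93338 <1
  x=-1.060: |R|=0.78270 <1
  x=-1.007: |R|=0.75354 <1
  x=-1.623: |R|=1.35260 >1
  x=-1.554: |R|=1.25719 >1
  x=-1.535: |R|=1.23217 >1
Interval (-1.3333, 0).

(-1.3333, 0).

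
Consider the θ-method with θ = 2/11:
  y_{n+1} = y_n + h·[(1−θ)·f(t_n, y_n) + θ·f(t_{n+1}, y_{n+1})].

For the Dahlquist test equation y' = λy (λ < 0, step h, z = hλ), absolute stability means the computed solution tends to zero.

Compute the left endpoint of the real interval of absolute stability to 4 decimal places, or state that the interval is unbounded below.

On y'=λy, z=hλ:
  y_{n+1} = y_n + z·[9/11·y_n + 2/11·y_{n+1}] ⇒ (1 − 2/11z)y_{n+1} = (1 + 9/11z)y_n
  R(z) = (1 + 9/11z)/(1 − 2/11z).

Need |R(x)|<1, x<0.
x=-1.57: |R|=0.2214
R=−1: 1+9/11x = −1+2/11x ⇒ -7/11x=2 ⇒ x=2/(-7/11)=-3.1429
Confirm numerically:
  x=-2.383: |R|=0.66263 <1
  x=-2.241: |R|=0.59224 <1
  x=-1.912: |R|=0.41878 <1
  x=-1.349: |R|=0.08330 <1
  x=-3.451: |R|=1.12049 >1
  x=-3.176: |R|=1.01337 >1
  x=-3.171: |R|=1.01136 >1
Interval (-3.1429, 0).

z* = -3.1429.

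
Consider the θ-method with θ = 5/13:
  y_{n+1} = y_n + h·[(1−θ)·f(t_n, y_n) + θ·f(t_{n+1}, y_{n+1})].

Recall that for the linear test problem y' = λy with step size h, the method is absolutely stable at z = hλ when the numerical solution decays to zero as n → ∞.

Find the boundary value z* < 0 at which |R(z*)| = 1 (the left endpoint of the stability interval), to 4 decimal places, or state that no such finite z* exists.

left endpoint -8.6667.

With y'=λy (z=hλ):
  y_{n+1} = y_n + z·[8/13·y_n + 5/13·y_{n+1}] ⇒ (1 − 5/13z)y_{n+1} = (1 + 8/13z)y_n
  so R(z) = (1 + 8/13z)/(1 − 5/13z).

Need |R(x)|<1, x<0.
x=-1.21: |R|=0.1743
R=−1: 1+8/13x = −1+5/13x ⇒ -3/13x=2 ⇒ x=2/(-3/13)=-8.6667
Confirm numerically:
  x=-7.303: |R|=0.91738 <1
  x=-6.934: |R|=0.89096 <1
  x=-3.841: |R|=0.55047 <1
  x=-3.529: |R|=0.49705 <1
  x=-9.214: |R|=1.02780 >1
  x=-9.049: |R|=1.01969 >1
  x=-8.880: |R|=1.01115 >1
Interval (-8.6667, 0).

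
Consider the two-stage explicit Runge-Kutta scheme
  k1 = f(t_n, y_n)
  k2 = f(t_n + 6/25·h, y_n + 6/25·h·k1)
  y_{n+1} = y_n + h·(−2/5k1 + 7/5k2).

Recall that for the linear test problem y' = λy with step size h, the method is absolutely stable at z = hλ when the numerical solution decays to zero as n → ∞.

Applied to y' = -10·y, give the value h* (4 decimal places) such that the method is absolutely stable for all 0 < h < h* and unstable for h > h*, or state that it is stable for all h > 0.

(-2.9762,0); λ=-10 ⇒ h* = (125/42)/10 = 0.2976.

Set f=λy, z=hλ:
  k1=λy_n ⇒ h·k1=z·y_n;  k2=λ(1+6/25z)y_n ⇒ h·k2=z(1+6/25z)y_n
  y_{n+1}/y_n = 1 − 2/5z + 7/5z(1+6/25z) = 1 + z + 42/125z²
  ⇒ R(z) = 1 + z + 42/125z².

Boundary: |R(x)|=1, x<0.
x=-0.44: |R|=0.6250
R=1: x+42/125x²=0 ⇒ x=−125/42=-2.9762; min R=1−1/(4·42/125)=0.2560>−1
Confirm numerically:
  x=-2.897: |R|=0.92292 <1
  x=-2.647: |R|=0.70722 <1
  x=-1.202: |R|=0.28345 <1
  x=-3.560: |R|=1.69833 >1
  x=-3.434: |R|=1.52823 >1
  x=-3.123: |R|=1.15405 >1
Stable set (-2.9762, 0).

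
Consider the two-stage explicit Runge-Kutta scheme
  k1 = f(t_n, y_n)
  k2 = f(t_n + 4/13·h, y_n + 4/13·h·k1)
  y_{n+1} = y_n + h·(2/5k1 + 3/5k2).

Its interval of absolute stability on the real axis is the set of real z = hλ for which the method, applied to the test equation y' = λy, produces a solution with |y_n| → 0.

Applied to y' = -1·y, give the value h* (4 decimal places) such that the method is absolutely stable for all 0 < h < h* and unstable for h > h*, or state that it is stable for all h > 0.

On y'=λy, z=hλ:
  k1=λy_n ⇒ h·k1=z·y_n;  k2=λ(1+4/13z)y_n ⇒ h·k2=z(1+4/13z)y_n
  y_{n+1}/y_n = 1 + 2/5z + 3/5z(1+4/13z) = 1 + z + 12/65z²
  R(z) = 1 + z + 12/65z².

Need |R(x)|<1, x<0.
x=-0.95: |R|=0.2166
R=1: x+12/65x²=0 ⇒ x=−65/12=-5.4167; min R=1−1/(4·12/65)=-0.3542>−1
Confirm numerically:
  x=-4.993: |R|=0.60947 <1
  x=-3.954: |R|=0.06770 <1
  x=-3.131: |R|=0.32119 <1
  x=-2.992: |R|=0.33931 <1
  x=-5.910: |R|=1.53826 >1
  x=-5.644: |R|=1.23687 >1
So |R|<1 on (-5.4167, 0).

(-5.4167,0); λ=-1 ⇒ h* = (65/12)/1 = 5.4167.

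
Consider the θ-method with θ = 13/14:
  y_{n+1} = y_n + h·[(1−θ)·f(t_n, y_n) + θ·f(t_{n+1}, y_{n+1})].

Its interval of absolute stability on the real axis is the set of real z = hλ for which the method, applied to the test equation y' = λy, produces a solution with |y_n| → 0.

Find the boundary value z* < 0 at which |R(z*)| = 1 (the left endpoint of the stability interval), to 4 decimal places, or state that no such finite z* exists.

interval (−∞, 0).

On y'=λy, z=hλ:
  y_{n+1} = y_n + z·[1/14·y_n + 13/14·y_{n+1}] ⇒ (1 − 13/14z)y_{n+1} = (1 + 1/14z)y_n
  ⇒ R(z) = (1 + 1/14z)/(1 − 13/14z).

Need |R(x)|<1, x<0.
x=-1.73: |R|=0.3363
x=-2: |R|=0.3000
x=-10: |R|=0.0278
x=-100: |R|=0.0654
θ=13/14≥1/2 ⇒ |1+1/14x|<|1−13/14x| ∀x<0 ⇒ interval (−∞,0).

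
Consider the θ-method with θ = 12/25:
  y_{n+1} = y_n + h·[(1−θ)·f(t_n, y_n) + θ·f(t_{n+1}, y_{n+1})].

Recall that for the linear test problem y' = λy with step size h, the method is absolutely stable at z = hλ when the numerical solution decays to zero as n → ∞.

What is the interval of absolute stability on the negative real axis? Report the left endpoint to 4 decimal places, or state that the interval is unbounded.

On y'=λy, z=hλ:
  y_{n+1} = y_n + z·[13/25·y_n + 12/25·y_{n+1}] ⇒ (1 − 12/25z)y_{n+1} = (1 + 13/25z)y_n
  Hence R(z) = (1 + 13/25z)/(1 − 12/25z).

Boundary: |R(x)|=1, x<0.
x=-1.25: |R|=0.2187
R=−1: 1+13/25x = −1+12/25x ⇒ -1/25x=2 ⇒ x=2/(-1/25)=-50.0000
Confirm numerically:
  x=-40.998: |R|=0.98259 <1
  x=-35.490: |R|=0.96782 <1
  x=-26.873: |R|=0.93344 <1
  x=-21.600: |R|=0.90007 <1
  x=-50.464: |R|=1.00074 >1
  x=-50.149: |R|=1.00024 >1
Stable set (-50.0000, 0).

(-50.0000, 0).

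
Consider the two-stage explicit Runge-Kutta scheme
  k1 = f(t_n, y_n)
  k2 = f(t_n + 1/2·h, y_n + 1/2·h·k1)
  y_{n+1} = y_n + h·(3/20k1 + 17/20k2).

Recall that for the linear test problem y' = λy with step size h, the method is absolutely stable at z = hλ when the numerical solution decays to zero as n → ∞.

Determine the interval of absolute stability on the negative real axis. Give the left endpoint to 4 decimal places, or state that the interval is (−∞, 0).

Test eqn y'=λy, z=hλ:
  k1=λy_n ⇒ h·k1=z·y_n;  k2=λ(1+1/2z)y_n ⇒ h·k2=z(1+1/2z)y_n
  y_{n+1}/y_n = 1 + 3/20z + 17/20z(1+1/2z) = 1 + z + 17/40z²
  ⇒ R(z) = 1 + z + 17/40z².

Need |R(x)|<1, x<0.
x=-1.31: |R|=0.4193
R=1: x+17/40x²=0 ⇒ x=−40/17=-2.3529; min R=1−1/(4·17/40)=0.4118>−1
Confirm numerically:
  x=-1.948: |R|=0.66475 <1
  x=-1.942: |R|=0.66083 <1
  x=-1.903: |R|=0.63610 <1
  x=-2.677: |R|=1.36869 >1
  x=-2.443: |R|=1.09351 >1
  x=-2.424: |R|=1.07320 >1
Stable set (-2.3529, 0).

(-2.3529, 0).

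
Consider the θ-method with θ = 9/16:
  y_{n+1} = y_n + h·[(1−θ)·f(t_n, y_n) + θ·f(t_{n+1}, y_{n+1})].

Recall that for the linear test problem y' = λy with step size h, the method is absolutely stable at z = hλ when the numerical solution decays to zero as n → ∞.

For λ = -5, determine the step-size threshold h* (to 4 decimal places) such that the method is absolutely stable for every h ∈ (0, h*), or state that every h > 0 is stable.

unbounded; (−∞, 0). Any h>0 works for λ=-5.

With y'=λy (z=hλ):
  y_{n+1} = y_n + z·[7/16·y_n + 9/16·y_{n+1}] ⇒ (1 − 9/16z)y_{n+1} = (1 + 7/16z)y_n
  Hence R(z) = (1 + 7/16z)/(1 − 9/16z).

Find x<0 with |R(x)|<1.
x=-0.65: |R|=0.5240
x=-2: |R|=0.0588
x=-10: |R|=0.5094
x=-100: |R|=0.7467
θ=9/16≥1/2 ⇒ |1+7/16x|<|1−9/16x| ∀x<0 ⇒ stable on all of ℝ⁻.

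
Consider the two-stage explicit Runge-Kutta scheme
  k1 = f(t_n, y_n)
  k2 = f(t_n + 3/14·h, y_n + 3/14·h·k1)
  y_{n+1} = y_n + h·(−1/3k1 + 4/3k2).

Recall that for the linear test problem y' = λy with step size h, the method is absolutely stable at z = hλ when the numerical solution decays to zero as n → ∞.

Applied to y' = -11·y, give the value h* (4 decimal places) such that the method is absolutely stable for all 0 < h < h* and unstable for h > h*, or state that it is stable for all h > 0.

(-3.5000,0); λ=-11 ⇒ h* = (7/2)/11 = 0.3182.

With y'=λy (z=hλ):
  k1=λy_n ⇒ h·k1=z·y_n;  k2=λ(1+3/14z)y_n ⇒ h·k2=z(1+3/14z)y_n
  y_{n+1}/y_n = 1 − 1/3z + 4/3z(1+3/14z) = 1 + z + 2/7z²
  ⇒ R(z) = 1 + z + 2/7z².

Need |R(x)|<1, x<0.
x=-1.03: |R|=0.2731
R=1: x+2/7x²=0 ⇒ x=−7/2=-3.5000; min R=1−1/(4·2/7)=0.1250>−1
Confirm numerically:
  x=-2.600: |R|=0.33143 <1
  x=-1.743: |R|=0.12501 <1
  x=-1.527: |R|=0.13921 <1
  x=-3.862: |R|=1.39944 >1
  x=-3.704: |R|=1.21589 >1
  x=-3.637: |R|=1.14236 >1
So |R|<1 on (-3.5000, 0).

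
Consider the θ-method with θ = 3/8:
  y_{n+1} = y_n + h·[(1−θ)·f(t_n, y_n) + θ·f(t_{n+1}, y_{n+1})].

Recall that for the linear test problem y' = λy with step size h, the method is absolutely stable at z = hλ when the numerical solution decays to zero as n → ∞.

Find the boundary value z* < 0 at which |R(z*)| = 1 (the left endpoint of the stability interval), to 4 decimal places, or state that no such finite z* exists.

Test eqn y'=λy, z=hλ:
  y_{n+1} = y_n + z·[5/8·y_n + 3/8·y_{n+1}] ⇒ (1 − 3/8z)y_{n+1} = (1 + 5/8z)y_n
  R(z) = (1 + 5/8z)/(1 − 3/8z).

Need |R(x)|<1, x<0.
x=-0.99: |R|=0.2780
R=−1: 1+5/8x = −1+3/8x ⇒ -1/4x=2 ⇒ x=2/(-1/4)=-8.0000
Confirm numerically:
  x=-7.070: |R|=0.93632 <1
  x=-5.831: |R|=0.82984 <1
  x=-5.663: |R|=0.81296 <1
  x=-8.573: |R|=1.03399 >1
  x=-8.059: |R|=1.00367 >1
  x=-8.045: |R|=1.00280 >1
Interval (-8.0000, 0).

z* = -8.0000.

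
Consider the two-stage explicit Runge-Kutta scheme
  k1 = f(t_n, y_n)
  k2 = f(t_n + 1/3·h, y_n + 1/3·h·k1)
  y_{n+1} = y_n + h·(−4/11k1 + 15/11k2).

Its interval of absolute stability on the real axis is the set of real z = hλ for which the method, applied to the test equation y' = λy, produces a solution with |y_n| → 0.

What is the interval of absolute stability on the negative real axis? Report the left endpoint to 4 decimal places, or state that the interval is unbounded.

Set f=λy, z=hλ:
  k1=λy_n ⇒ h·k1=z·y_n;  k2=λ(1+1/3z)y_n ⇒ h·k2=z(1+1/3z)y_n
  y_{n+1}/y_n = 1 − 4/11z + 15/11z(1+1/3z) = 1 + z + 5/11z²
  Hence R(z) = 1 + z + 5/11z².

Boundary: |R(x)|=1, x<0.
x=-1.24: |R|=0.4589
R=1: x+5/11x²=0 ⇒ x=−11/5=-2.2000; min R=1−1/(4·5/11)=0.4500>−1
Confirm numerically:
  x=-2.025: |R|=0.83892 <1
  x=-1.890: |R|=0.73368 <1
  x=-1.732: |R|=0.63156 <1
  x=-2.620: |R|=1.50018 >1
  x=-2.447: |R|=1.27473 >1
  x=-2.312: |R|=1.11770 >1
So |R|<1 on (-2.2000, 0).

z∈(-2.2000,0).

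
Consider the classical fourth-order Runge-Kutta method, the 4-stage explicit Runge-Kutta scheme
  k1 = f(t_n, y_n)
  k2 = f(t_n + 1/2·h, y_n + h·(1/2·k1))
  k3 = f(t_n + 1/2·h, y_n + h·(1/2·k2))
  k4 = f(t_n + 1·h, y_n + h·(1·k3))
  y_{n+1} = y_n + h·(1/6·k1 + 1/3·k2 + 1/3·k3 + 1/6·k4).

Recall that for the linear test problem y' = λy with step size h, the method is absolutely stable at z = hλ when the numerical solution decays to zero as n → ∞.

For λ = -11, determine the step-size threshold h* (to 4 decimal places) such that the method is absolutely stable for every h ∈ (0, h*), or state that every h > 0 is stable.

Test eqn y'=λy, z=hλ:
  order 4, 4-stage ⇒ R(z)=1+z+z^2/2+z^3/6+z^4/24
  (e.g. R(-0.32)=0.72618, |R|=0.72618)

Solve |R(x)|<1 on ℝ⁻.
x=-0.32: |R|=0.7262
|R(-2.31)|=0.4901 |R(-2.13)|=0.3855 |R(-1.67)|=0.2723
Bisect:
  x_lo=-3.3462 |R|=2.2316  x_hi=-0.1535 |R|=0.8577
  mid=-1.74983 |R|=0.27879 →hi
  mid=-2.54801 |R|=0.69735 →hi
  mid=-2.94710 |R|=1.27265 →lo
  mid=-2.74755 |R|=0.94458 →hi
  mid=-2.84733 |R|=1.09762 →lo
  mid=-2.79744 |R|=1.01847 →lo
  mid=-2.77250 |R|=0.98088 →hi
  mid=-2.78497 |R|=0.99951 →hi
  ...
  [-2.78536,-2.78516] ⇒ x*=-2.7853
Interval (-2.7853, 0).

(-2.7853,0); λ=-11 ⇒ h* = 0.2532.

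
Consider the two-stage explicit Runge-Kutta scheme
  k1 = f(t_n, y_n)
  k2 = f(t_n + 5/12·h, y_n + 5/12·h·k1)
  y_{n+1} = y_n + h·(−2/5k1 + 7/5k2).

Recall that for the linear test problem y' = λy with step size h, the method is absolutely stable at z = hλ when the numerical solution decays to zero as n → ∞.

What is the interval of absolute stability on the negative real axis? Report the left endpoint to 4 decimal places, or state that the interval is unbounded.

z∈(-1.7143,0).

Test eqn y'=λy, z=hλ:
  k1=λy_n ⇒ h·k1=z·y_n;  k2=λ(1+5/12z)y_n ⇒ h·k2=z(1+5/12z)y_n
  y_{n+1}/y_n = 1 − 2/5z + 7/5z(1+5/12z) = 1 + z + 7/12z²
  so R(z) = 1 + z + 7/12z².

Find x<0 with |R(x)|<1.
x=-0.57: |R|=0.6195
R=1: x+7/12x²=0 ⇒ x=−12/7=-1.7143; min R=1−1/(4·7/12)=0.5714>−1
Confirm numerically:
  x=-1.330: |R|=0.70186 <1
  x=-1.278: |R|=0.67475 <1
  x=-0.967: |R|=0.57847 <1
  x=-0.852: |R|=0.57144 <1
  x=-2.217: |R|=1.65014 >1
  x=-1.755: |R|=1.04168 >1
So |R|<1 on (-1.7143, 0).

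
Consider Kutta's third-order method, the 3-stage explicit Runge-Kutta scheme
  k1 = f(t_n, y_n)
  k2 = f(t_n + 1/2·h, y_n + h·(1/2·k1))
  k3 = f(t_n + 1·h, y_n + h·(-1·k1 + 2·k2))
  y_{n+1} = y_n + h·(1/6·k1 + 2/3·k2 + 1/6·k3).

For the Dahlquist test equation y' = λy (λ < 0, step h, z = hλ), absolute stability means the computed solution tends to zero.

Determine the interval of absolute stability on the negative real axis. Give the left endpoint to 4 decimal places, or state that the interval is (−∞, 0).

On y'=λy, z=hλ:
  order 3, 3-stage ⇒ R(z)=1+z+z^2/2+z^3/6
  (e.g. R(-1.18)=0.24236, |R|=0.24236)

Solve |R(x)|<1 on ℝ⁻.
x=-1.18: |R|=0.2424
|R(-2.77)|=1.4759 |R(-1.41)|=0.1168 |R(-0.98)|=0.3433
Bisect:
  x_lo=-2.9496 |R|=1.8766  x_hi=-0.3493 |R|=0.7046
  mid=-1.64949 |R|=0.03707 →hi
  mid=-2.29956 |R|=0.68224 →hi
  mid=-2.62460 |R|=1.19361 →lo
  mid=-2.46208 |R|=0.91862 →hi
  mid=-2.54334 |R|=1.05102 →lo
  mid=-2.50271 |R|=0.98358 →hi
  mid=-2.52302 |R|=1.01698 →lo
  mid=-2.51287 |R|=1.00020 →lo
  mid=-2.50779 |R|=0.99187 →hi
  ...
  [-2.51287,-2.51271] ⇒ x*=-2.5127
Stable set (-2.5127, 0).

(-2.5127, 0).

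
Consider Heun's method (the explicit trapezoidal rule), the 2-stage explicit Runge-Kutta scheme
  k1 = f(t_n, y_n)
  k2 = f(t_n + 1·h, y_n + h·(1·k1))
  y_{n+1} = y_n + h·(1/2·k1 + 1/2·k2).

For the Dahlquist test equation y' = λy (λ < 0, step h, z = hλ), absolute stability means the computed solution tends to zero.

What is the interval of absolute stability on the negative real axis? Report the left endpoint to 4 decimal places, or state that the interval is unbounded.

z∈(-2.0000,0).

Set f=λy, z=hλ:
  order 2, 2-stage ⇒ R(z)=1+z+z^2/2
  (e.g. R(-1.12)=0.50720, |R|=0.50720)

Find x<0 with |R(x)|<1.
x=-1.12: |R|=0.5072
|R(-2.2)|=1.2200 |R(-1.31)|=0.5481 |R(-0.99)|=0.5000
Bisect:
  x_lo=-2.4475 |R|=1.5476  x_hi=-0.1271 |R|=0.8810
  mid=-1.28726 |R|=0.54126 →hi
  mid=-1.86737 |R|=0.87617 →hi
  mid=-2.15743 |R|=1.16982 →lo
  mid=-2.01240 |R|=1.01248 →lo
  mid=-1.93989 |R|=0.94169 →hi
  mid=-1.97614 |R|=0.97643 →hi
  mid=-1.99427 |R|=0.99429 →hi
  mid=-2.00333 |R|=1.00334 →lo
  ...
  [-2.00008,-1.99994] ⇒ x*=-2.0000
Interval (-2.0000, 0).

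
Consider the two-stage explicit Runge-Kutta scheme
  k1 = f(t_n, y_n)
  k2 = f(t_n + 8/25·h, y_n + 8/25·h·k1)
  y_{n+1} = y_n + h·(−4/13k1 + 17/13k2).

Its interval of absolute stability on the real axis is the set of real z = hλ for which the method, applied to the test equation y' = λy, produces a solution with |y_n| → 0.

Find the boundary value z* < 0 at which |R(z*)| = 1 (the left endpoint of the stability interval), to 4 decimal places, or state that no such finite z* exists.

Test eqn y'=λy, z=hλ:
  k1=λy_n ⇒ h·k1=z·y_n;  k2=λ(1+8/25z)y_n ⇒ h·k2=z(1+8/25z)y_n
  y_{n+1}/y_n = 1 − 4/13z + 17/13z(1+8/25z) = 1 + z + 136/325z²
  so R(z) = 1 + z + 136/325z².

Need |R(x)|<1, x<0.
x=-0.34: |R|=0.7084
R=1: x+136/325x²=0 ⇒ x=−325/136=-2.3897; min R=1−1/(4·136/325)=0.4026>−1
Confirm numerically:
  x=-1.879: |R|=0.59844 <1
  x=-1.444: |R|=0.42855 <1
  x=-1.281: |R|=0.40568 <1
  x=-2.930: |R|=1.66245 >1
  x=-2.648: |R|=1.28621 >1
So |R|<1 on (-2.3897, 0).

left endpoint -2.3897.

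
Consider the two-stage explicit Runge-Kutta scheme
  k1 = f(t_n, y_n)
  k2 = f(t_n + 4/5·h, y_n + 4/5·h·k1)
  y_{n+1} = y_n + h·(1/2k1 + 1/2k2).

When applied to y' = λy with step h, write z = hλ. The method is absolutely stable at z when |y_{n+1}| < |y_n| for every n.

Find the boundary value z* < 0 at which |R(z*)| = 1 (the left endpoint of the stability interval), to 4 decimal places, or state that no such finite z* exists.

With y'=λy (z=hλ):
  k1=λy_n ⇒ h·k1=z·y_n;  k2=λ(1+4/5z)y_n ⇒ h·k2=z(1+4/5z)y_n
  y_{n+1}/y_n = 1 + 1/2z + 1/2z(1+4/5z) = 1 + z + 2/5z²
  ⇒ R(z) = 1 + z + 2/5z².

Find x<0 with |R(x)|<1.
x=-0.59: |R|=0.5492
R=1: x+2/5x²=0 ⇒ x=−5/2=-2.5000; min R=1−1/(4·2/5)=0.3750>−1
Confirm numerically:
  x=-2.308: |R|=0.82275 <1
  x=-1.649: |R|=0.43868 <1
  x=-1.566: |R|=0.41494 <1
  x=-1.541: |R|=0.40887 <1
  x=-2.816: |R|=1.35594 >1
  x=-2.678: |R|=1.19067 >1
Stable set (-2.5000, 0).

z* = -2.5000.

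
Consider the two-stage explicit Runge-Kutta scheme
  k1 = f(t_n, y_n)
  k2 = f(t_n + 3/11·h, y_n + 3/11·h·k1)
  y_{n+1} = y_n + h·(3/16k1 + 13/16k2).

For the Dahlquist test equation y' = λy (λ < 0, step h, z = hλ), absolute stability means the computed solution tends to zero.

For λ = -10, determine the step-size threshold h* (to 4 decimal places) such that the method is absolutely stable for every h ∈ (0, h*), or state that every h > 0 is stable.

With y'=λy (z=hλ):
  k1=λy_n ⇒ h·k1=z·y_n;  k2=λ(1+3/11z)y_n ⇒ h·k2=z(1+3/11z)y_n
  y_{n+1}/y_n = 1 + 3/16z + 13/16z(1+3/11z) = 1 + z + 39/176z²
  ⇒ R(z) = 1 + z + 39/176z².

Need |R(x)|<1, x<0.
x=-1.17: |R|=0.1333
R=1: x+39/176x²=0 ⇒ x=−176/39=-4.5128; min R=1−1/(4·39/176)=-0.1282>−1
Confirm numerically:
  x=-4.479: |R|=0.96643 <1
  x=-3.255: |R|=0.09276 <1
  x=-2.636: |R|=0.09628 <1
  x=-2.305: |R|=0.12768 <1
  x=-5.059: |R|=1.61228 >1
  x=-5.006: |R|=1.54708 >1
  x=-4.822: |R|=1.33036 >1
Stable set (-4.5128, 0).

(-4.5128,0); λ=-10 ⇒ h* = (176/39)/10 = 0.4513.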